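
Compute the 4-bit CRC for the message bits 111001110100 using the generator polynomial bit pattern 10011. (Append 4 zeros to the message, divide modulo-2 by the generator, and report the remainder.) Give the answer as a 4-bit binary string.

0001

Append 4 zeros: 1110011101000000. Divide by 10011 (XOR where the leading bit is 1):
  pos 0: 11100 XOR 10011 = 01111
  pos 1: 11111 XOR 10011 = 01100
  pos 2: 11001 XOR 10011 = 01010
  pos 3: 10101 XOR 10011 = 00110
  pos 5: 11001 XOR 10011 = 01010
  pos 6: 10100 XOR 10011 = 00111
  pos 8: 11100 XOR 10011 = 01111
  pos 9: 11110 XOR 10011 = 01101
  pos 10: 11010 XOR 10011 = 01001
  pos 11: 10010 XOR 10011 = 00001
Remainder (last 4 bits) = 0001. This is the CRC / FCS.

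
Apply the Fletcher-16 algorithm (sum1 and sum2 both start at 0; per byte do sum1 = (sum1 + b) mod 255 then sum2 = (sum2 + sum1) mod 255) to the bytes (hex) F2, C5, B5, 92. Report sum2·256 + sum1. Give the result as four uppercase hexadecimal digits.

1B01

Running sums (mod 255):
  after byte 0 (F2): sum1=242, sum2=242
  after byte 1 (C5): sum1=184, sum2=171
  after byte 2 (B5): sum1=110, sum2=26
  after byte 3 (92): sum1=1, sum2=27
Checksum = sum2·256 + sum1 = 27·256 + 1 = 6913 = 0x1B01.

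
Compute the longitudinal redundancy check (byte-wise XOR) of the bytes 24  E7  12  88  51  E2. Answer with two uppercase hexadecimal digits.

EA

XOR the bytes together:
  start with 0x24
  0x24 ⊕ 0xE7 = 0xC3
  0xC3 ⊕ 0x12 = 0xD1
  0xD1 ⊕ 0x88 = 0x59
  0x59 ⊕ 0x51 = 0x08
  0x08 ⊕ 0xE2 = 0xEA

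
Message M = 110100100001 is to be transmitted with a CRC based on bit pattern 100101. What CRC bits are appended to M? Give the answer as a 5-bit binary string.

01100

Append 5 zeros: 11010010000100000. Divide by 100101 (XOR where the leading bit is 1):
  pos 0: 110100 XOR 100101 = 010001
  pos 1: 100011 XOR 100101 = 000110
  pos 4: 110000 XOR 100101 = 010101
  pos 5: 101010 XOR 100101 = 001111
  pos 7: 111110 XOR 100101 = 011011
  pos 8: 110110 XOR 100101 = 010011
  pos 9: 100110 XOR 100101 = 000011
Remainder (last 5 bits) = 01100. This is the CRC / FCS.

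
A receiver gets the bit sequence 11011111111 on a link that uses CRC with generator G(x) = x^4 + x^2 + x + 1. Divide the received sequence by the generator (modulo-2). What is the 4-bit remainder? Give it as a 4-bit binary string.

0000

Modulo-2 division of 11011111111 by 10111:
  pos 0: 11011 XOR 10111 = 01100
  pos 1: 11001 XOR 10111 = 01110
  pos 2: 11101 XOR 10111 = 01010
  pos 3: 10101 XOR 10111 = 00010
  pos 6: 10111 XOR 10111 = 00000
Remainder = 0000 (zero — the frame passes the CRC check).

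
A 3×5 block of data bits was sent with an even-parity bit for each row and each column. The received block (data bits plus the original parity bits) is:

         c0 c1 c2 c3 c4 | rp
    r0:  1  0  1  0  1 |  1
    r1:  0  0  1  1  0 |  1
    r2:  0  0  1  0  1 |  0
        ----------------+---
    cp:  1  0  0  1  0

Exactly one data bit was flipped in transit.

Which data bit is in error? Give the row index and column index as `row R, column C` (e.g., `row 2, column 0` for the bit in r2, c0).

Recompute each row's even parity and compare to rp:
  r0: data parity 1, sent rp 1 → ok
  r1: data parity 0, sent rp 1 → mismatch
  r2: data parity 0, sent rp 0 → ok
Recompute each column's even parity and compare to cp:
  c0: data parity 1, sent cp 1 → ok
  c1: data parity 0, sent cp 0 → ok
  c2: data parity 1, sent cp 0 → mismatch
  c3: data parity 1, sent cp 1 → ok
  c4: data parity 0, sent cp 0 → ok
Exactly one row (r1) and one column (c2) fail → the flipped bit is at their intersection.

row 1, column 2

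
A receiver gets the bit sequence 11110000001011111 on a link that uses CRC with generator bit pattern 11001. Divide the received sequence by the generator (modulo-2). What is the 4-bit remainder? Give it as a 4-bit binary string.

0000

Modulo-2 division of 11110000001011111 by 11001:
  pos 0: 11110 XOR 11001 = 00111
  pos 2: 11100 XOR 11001 = 00101
  pos 4: 10100 XOR 11001 = 01101
  pos 5: 11010 XOR 11001 = 00011
  pos 8: 11101 XOR 11001 = 00100
  pos 10: 10011 XOR 11001 = 01010
  pos 11: 10101 XOR 11001 = 01100
  pos 12: 11001 XOR 11001 = 00000
Remainder = 0000 (zero — the frame passes the CRC check).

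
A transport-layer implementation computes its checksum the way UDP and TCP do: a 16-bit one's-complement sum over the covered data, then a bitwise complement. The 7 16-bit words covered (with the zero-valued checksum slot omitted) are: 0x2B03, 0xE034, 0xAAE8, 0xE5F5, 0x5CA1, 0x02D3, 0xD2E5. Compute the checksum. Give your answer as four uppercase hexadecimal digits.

One's-complement addition (fold any carry out of bit 15 back into bit 0):
  0x2B03 + 0xE034 = 0x10B37 → wrap carry → 0x0B38
  0x0B38 + 0xAAE8 = 0x0B620
  0xB620 + 0xE5F5 = 0x19C15 → wrap carry → 0x9C16
  0x9C16 + 0x5CA1 = 0x0F8B7
  0xF8B7 + 0x02D3 = 0x0FB8A
  0xFB8A + 0xD2E5 = 0x1CE6F → wrap carry → 0xCE70
One's-complement sum = 0xCE70.
Checksum = ~0xCE70 & 0xFFFF = 0x318F.

318F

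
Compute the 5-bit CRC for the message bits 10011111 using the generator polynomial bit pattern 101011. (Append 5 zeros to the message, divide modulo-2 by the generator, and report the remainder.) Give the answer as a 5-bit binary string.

10010

Append 5 zeros: 1001111100000. Divide by 101011 (XOR where the leading bit is 1):
  pos 0: 100111 XOR 101011 = 001100
  pos 2: 110011 XOR 101011 = 011000
  pos 3: 110000 XOR 101011 = 011011
  pos 4: 110110 XOR 101011 = 011101
  pos 5: 111010 XOR 101011 = 010001
  pos 6: 100010 XOR 101011 = 001001
Remainder (last 5 bits) = 10010. This is the CRC / FCS.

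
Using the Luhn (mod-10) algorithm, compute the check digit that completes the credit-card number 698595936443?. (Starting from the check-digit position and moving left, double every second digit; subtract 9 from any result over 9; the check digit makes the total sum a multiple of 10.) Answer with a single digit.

Partial digits right→left: 3 4 4 6 3 9 5 9 5 8 9 6
Double every second digit counting from the check-digit position (so the 1st, 3rd, 5th, ... of the partial from the right).
  doubled (with −9 where >9): 6 8 6 1 1 9 → sum 31
  kept as-is: 4 6 9 9 8 6 → sum 42
Total = 31 + 42 = 73.
Check digit = (10 − (73 mod 10)) mod 10 = 7.

7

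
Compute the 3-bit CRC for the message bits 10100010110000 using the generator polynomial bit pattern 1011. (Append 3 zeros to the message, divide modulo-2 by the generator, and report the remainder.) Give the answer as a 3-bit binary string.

Append 3 zeros: 10100010110000000. Divide by 1011 (XOR where the leading bit is 1):
  pos 0: 1010 XOR 1011 = 0001
  pos 3: 1001 XOR 1011 = 0010
  pos 5: 1001 XOR 1011 = 0010
  pos 7: 1010 XOR 1011 = 0001
  pos 10: 1000 XOR 1011 = 0011
  pos 12: 1100 XOR 1011 = 0111
  pos 13: 1110 XOR 1011 = 0101
Remainder (last 3 bits) = 101. This is the CRC / FCS.

101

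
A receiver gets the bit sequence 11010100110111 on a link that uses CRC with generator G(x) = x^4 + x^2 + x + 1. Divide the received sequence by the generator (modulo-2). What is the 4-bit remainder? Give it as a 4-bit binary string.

Modulo-2 division of 11010100110111 by 10111:
  pos 0: 11010 XOR 10111 = 01101
  pos 1: 11011 XOR 10111 = 01100
  pos 2: 11000 XOR 10111 = 01111
  pos 3: 11110 XOR 10111 = 01001
  pos 4: 10011 XOR 10111 = 00100
  pos 6: 10010 XOR 10111 = 00101
  pos 8: 10111 XOR 10111 = 00000
Remainder = 0001 (nonzero — an error is detected).

0001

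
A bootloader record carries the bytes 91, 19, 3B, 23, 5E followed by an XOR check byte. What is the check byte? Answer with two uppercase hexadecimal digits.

XOR the bytes together:
  start with 0x91
  0x91 ⊕ 0x19 = 0x88
  0x88 ⊕ 0x3B = 0xB3
  0xB3 ⊕ 0x23 = 0x90
  0x90 ⊕ 0x5E = 0xCE

CE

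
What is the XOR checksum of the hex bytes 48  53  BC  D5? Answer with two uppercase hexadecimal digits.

72

XOR the bytes together:
  start with 0x48
  0x48 ⊕ 0x53 = 0x1B
  0x1B ⊕ 0xBC = 0xA7
  0xA7 ⊕ 0xD5 = 0x72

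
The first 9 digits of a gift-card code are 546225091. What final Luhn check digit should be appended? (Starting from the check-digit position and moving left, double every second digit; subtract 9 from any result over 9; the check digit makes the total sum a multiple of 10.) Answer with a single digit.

0

Partial digits right→left: 1 9 0 5 2 2 6 4 5
Double every second digit counting from the check-digit position (so the 1st, 3rd, 5th, ... of the partial from the right).
  doubled (with −9 where >9): 2 0 4 3 1 → sum 10
  kept as-is: 9 5 2 4 → sum 20
Total = 10 + 20 = 30.
Check digit = (10 − (30 mod 10)) mod 10 = 0.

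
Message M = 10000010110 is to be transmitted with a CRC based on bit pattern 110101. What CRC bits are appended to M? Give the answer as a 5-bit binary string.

Append 5 zeros: 1000001011000000. Divide by 110101 (XOR where the leading bit is 1):
  pos 0: 100000 XOR 110101 = 010101
  pos 1: 101011 XOR 110101 = 011110
  pos 2: 111100 XOR 110101 = 001001
  pos 4: 100111 XOR 110101 = 010010
  pos 5: 100100 XOR 110101 = 010001
  pos 6: 100010 XOR 110101 = 010111
  pos 7: 101110 XOR 110101 = 011011
  pos 8: 110110 XOR 110101 = 000011
Remainder (last 5 bits) = 01100. This is the CRC / FCS.

01100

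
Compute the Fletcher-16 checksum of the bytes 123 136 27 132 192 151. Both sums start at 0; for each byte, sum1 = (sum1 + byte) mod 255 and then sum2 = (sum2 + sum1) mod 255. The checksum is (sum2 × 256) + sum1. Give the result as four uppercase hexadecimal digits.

Running sums (mod 255):
  after byte 0 (123): sum1=123, sum2=123
  after byte 1 (136): sum1=4, sum2=127
  after byte 2 (27): sum1=31, sum2=158
  after byte 3 (132): sum1=163, sum2=66
  after byte 4 (192): sum1=100, sum2=166
  after byte 5 (151): sum1=251, sum2=162
Checksum = sum2·256 + sum1 = 162·256 + 251 = 41723 = 0xA2FB.

A2FB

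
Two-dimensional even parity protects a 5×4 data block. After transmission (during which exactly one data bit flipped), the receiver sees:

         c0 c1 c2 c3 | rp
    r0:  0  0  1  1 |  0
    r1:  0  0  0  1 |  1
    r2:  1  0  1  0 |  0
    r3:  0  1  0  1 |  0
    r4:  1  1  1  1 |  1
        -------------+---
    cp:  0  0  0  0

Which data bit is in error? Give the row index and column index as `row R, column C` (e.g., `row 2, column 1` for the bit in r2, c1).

row 4, column 2

Recompute each row's even parity and compare to rp:
  r0: data parity 0, sent rp 0 → ok
  r1: data parity 1, sent rp 1 → ok
  r2: data parity 0, sent rp 0 → ok
  r3: data parity 0, sent rp 0 → ok
  r4: data parity 0, sent rp 1 → mismatch
Recompute each column's even parity and compare to cp:
  c0: data parity 0, sent cp 0 → ok
  c1: data parity 0, sent cp 0 → ok
  c2: data parity 1, sent cp 0 → mismatch
  c3: data parity 0, sent cp 0 → ok
Exactly one row (r4) and one column (c2) fail → the flipped bit is at their intersection.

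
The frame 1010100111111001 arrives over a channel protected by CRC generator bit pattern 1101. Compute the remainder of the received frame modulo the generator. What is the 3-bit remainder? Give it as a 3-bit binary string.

Modulo-2 division of 1010100111111001 by 1101:
  pos 0: 1010 XOR 1101 = 0111
  pos 1: 1111 XOR 1101 = 0010
  pos 3: 1000 XOR 1101 = 0101
  pos 4: 1011 XOR 1101 = 0110
  pos 5: 1101 XOR 1101 = 0000
  pos 9: 1111 XOR 1101 = 0010
  pos 11: 1000 XOR 1101 = 0101
  pos 12: 1011 XOR 1101 = 0110
Remainder = 110 (nonzero — an error is detected).

110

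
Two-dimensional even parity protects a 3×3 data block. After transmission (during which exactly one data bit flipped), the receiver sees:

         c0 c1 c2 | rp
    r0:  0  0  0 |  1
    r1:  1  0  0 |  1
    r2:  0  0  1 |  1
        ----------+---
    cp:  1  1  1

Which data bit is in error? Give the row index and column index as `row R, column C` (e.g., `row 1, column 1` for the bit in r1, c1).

Recompute each row's even parity and compare to rp:
  r0: data parity 0, sent rp 1 → mismatch
  r1: data parity 1, sent rp 1 → ok
  r2: data parity 1, sent rp 1 → ok
Recompute each column's even parity and compare to cp:
  c0: data parity 1, sent cp 1 → ok
  c1: data parity 0, sent cp 1 → mismatch
  c2: data parity 1, sent cp 1 → ok
Exactly one row (r0) and one column (c1) fail → the flipped bit is at their intersection.

row 0, column 1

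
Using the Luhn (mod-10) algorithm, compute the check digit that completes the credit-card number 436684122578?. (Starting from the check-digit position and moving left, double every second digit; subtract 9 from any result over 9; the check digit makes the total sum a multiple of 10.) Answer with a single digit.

3

Partial digits right→left: 8 7 5 2 2 1 4 8 6 6 3 4
Double every second digit counting from the check-digit position (so the 1st, 3rd, 5th, ... of the partial from the right).
  doubled (with −9 where >9): 7 1 4 8 3 6 → sum 29
  kept as-is: 7 2 1 8 6 4 → sum 28
Total = 29 + 28 = 57.
Check digit = (10 − (57 mod 10)) mod 10 = 3.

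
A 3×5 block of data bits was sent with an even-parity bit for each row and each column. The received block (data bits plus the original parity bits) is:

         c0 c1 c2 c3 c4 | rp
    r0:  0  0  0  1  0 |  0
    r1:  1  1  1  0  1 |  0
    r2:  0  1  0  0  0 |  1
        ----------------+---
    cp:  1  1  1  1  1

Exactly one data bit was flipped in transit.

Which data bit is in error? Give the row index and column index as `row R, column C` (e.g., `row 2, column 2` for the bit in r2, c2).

row 0, column 1

Recompute each row's even parity and compare to rp:
  r0: data parity 1, sent rp 0 → mismatch
  r1: data parity 0, sent rp 0 → ok
  r2: data parity 1, sent rp 1 → ok
Recompute each column's even parity and compare to cp:
  c0: data parity 1, sent cp 1 → ok
  c1: data parity 0, sent cp 1 → mismatch
  c2: data parity 1, sent cp 1 → ok
  c3: data parity 1, sent cp 1 → ok
  c4: data parity 1, sent cp 1 → ok
Exactly one row (r0) and one column (c1) fail → the flipped bit is at their intersection.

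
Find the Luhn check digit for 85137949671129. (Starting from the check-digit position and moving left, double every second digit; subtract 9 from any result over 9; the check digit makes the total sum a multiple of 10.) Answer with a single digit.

Partial digits right→left: 9 2 1 1 7 6 9 4 9 7 3 1 5 8
Double every second digit counting from the check-digit position (so the 1st, 3rd, 5th, ... of the partial from the right).
  doubled (with −9 where >9): 9 2 5 9 9 6 1 → sum 41
  kept as-is: 2 1 6 4 7 1 8 → sum 29
Total = 41 + 29 = 70.
Check digit = (10 − (70 mod 10)) mod 10 = 0.

0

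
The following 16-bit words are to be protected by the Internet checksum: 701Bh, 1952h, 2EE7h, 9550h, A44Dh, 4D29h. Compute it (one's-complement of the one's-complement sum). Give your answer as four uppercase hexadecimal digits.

One's-complement addition (fold any carry out of bit 15 back into bit 0):
  0x701B + 0x1952 = 0x0896D
  0x896D + 0x2EE7 = 0x0B854
  0xB854 + 0x9550 = 0x14DA4 → wrap carry → 0x4DA5
  0x4DA5 + 0xA44D = 0x0F1F2
  0xF1F2 + 0x4D29 = 0x13F1B → wrap carry → 0x3F1C
One's-complement sum = 0x3F1C.
Checksum = ~0x3F1C & 0xFFFF = 0xC0E3.

C0E3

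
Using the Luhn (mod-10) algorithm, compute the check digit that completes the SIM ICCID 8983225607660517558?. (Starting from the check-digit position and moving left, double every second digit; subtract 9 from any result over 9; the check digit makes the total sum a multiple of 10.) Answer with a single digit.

Partial digits right→left: 8 5 5 7 1 5 0 6 6 7 0 6 5 2 2 3 8 9 8
Double every second digit counting from the check-digit position (so the 1st, 3rd, 5th, ... of the partial from the right).
  doubled (with −9 where >9): 7 1 2 0 3 0 1 4 7 7 → sum 32
  kept as-is: 5 7 5 6 7 6 2 3 9 → sum 50
Total = 32 + 50 = 82.
Check digit = (10 − (82 mod 10)) mod 10 = 8.

8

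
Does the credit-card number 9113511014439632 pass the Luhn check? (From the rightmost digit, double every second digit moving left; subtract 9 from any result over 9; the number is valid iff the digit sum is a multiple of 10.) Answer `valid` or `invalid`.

From the right, keep odd positions and double even positions (subtract 9 from any doubled value over 9):
  doubled (positions 2,4,...): 6 9 8 2 2 1 2 9 → sum 39
  kept (positions 1,3,...): 2 6 3 4 0 1 3 1 → sum 20
Total = 59.
59 mod 10 = 9, so the number is invalid.

invalid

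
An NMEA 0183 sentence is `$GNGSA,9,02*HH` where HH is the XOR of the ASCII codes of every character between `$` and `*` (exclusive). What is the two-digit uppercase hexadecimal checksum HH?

XOR the ASCII codes of the payload characters:
  'G' = 0x47 → acc = 0x47
  'N' = 0x4E → acc = 0x09
  'G' = 0x47 → acc = 0x4E
  'S' = 0x53 → acc = 0x1D
  'A' = 0x41 → acc = 0x5C
  ',' = 0x2C → acc = 0x70
  '9' = 0x39 → acc = 0x49
  ',' = 0x2C → acc = 0x65
  '0' = 0x30 → acc = 0x55
  '2' = 0x32 → acc = 0x67
Checksum = 0x67.

67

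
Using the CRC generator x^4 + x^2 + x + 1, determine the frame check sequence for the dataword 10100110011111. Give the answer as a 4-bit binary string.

Append 4 zeros: 101001100111110000. Divide by 10111 (XOR where the leading bit is 1):
  pos 0: 10100 XOR 10111 = 00011
  pos 3: 11110 XOR 10111 = 01001
  pos 4: 10010 XOR 10111 = 00101
  pos 6: 10111 XOR 10111 = 00000
  pos 11: 11100 XOR 10111 = 01011
  pos 12: 10110 XOR 10111 = 00001
Remainder (last 4 bits) = 0010. This is the CRC / FCS.

0010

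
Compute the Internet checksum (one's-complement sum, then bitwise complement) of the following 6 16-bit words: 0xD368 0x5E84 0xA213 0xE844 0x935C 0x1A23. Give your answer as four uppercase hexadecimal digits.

963A

One's-complement addition (fold any carry out of bit 15 back into bit 0):
  0xD368 + 0x5E84 = 0x131EC → wrap carry → 0x31ED
  0x31ED + 0xA213 = 0x0D400
  0xD400 + 0xE844 = 0x1BC44 → wrap carry → 0xBC45
  0xBC45 + 0x935C = 0x14FA1 → wrap carry → 0x4FA2
  0x4FA2 + 0x1A23 = 0x069C5
One's-complement sum = 0x69C5.
Checksum = ~0x69C5 & 0xFFFF = 0x963A.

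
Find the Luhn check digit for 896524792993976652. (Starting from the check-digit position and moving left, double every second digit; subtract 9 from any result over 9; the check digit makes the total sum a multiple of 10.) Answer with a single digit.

Partial digits right→left: 2 5 6 6 7 9 3 9 9 2 9 7 4 2 5 6 9 8
Double every second digit counting from the check-digit position (so the 1st, 3rd, 5th, ... of the partial from the right).
  doubled (with −9 where >9): 4 3 5 6 9 9 8 1 9 → sum 54
  kept as-is: 5 6 9 9 2 7 2 6 8 → sum 54
Total = 54 + 54 = 108.
Check digit = (10 − (108 mod 10)) mod 10 = 2.

2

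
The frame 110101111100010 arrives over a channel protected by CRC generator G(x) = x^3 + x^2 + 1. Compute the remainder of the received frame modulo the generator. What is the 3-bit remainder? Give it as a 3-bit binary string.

000

Modulo-2 division of 110101111100010 by 1101:
  pos 0: 1101 XOR 1101 = 0000
  pos 5: 1111 XOR 1101 = 0010
  pos 7: 1010 XOR 1101 = 0111
  pos 8: 1110 XOR 1101 = 0011
  pos 10: 1101 XOR 1101 = 0000
Remainder = 000 (zero — the frame passes the CRC check).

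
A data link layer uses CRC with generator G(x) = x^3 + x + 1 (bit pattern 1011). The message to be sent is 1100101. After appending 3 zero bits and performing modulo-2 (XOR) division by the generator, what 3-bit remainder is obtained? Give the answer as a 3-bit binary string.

Append 3 zeros: 1100101000. Divide by 1011 (XOR where the leading bit is 1):
  pos 0: 1100 XOR 1011 = 0111
  pos 1: 1111 XOR 1011 = 0100
  pos 2: 1000 XOR 1011 = 0011
  pos 4: 1110 XOR 1011 = 0101
  pos 5: 1010 XOR 1011 = 0001
Remainder (last 3 bits) = 010. This is the CRC / FCS.

010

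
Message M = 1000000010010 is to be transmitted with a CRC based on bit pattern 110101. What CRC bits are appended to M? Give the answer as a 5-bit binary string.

00010

Append 5 zeros: 100000001001000000. Divide by 110101 (XOR where the leading bit is 1):
  pos 0: 100000 XOR 110101 = 010101
  pos 1: 101010 XOR 110101 = 011111
  pos 2: 111110 XOR 110101 = 001011
  pos 4: 101110 XOR 110101 = 011011
  pos 5: 110110 XOR 110101 = 000011
  pos 9: 111000 XOR 110101 = 001101
  pos 11: 110100 XOR 110101 = 000001
Remainder (last 5 bits) = 00010. This is the CRC / FCS.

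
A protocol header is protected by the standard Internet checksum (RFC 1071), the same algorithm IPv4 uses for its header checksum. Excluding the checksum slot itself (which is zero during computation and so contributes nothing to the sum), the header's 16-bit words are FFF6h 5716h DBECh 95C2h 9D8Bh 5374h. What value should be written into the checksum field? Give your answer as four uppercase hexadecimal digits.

4643

One's-complement addition (fold any carry out of bit 15 back into bit 0):
  0xFFF6 + 0x5716 = 0x1570C → wrap carry → 0x570D
  0x570D + 0xDBEC = 0x132F9 → wrap carry → 0x32FA
  0x32FA + 0x95C2 = 0x0C8BC
  0xC8BC + 0x9D8B = 0x16647 → wrap carry → 0x6648
  0x6648 + 0x5374 = 0x0B9BC
One's-complement sum = 0xB9BC.
Checksum = ~0xB9BC & 0xFFFF = 0x4643.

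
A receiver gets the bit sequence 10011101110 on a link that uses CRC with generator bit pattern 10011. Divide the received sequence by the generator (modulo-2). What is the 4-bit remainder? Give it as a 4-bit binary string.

1000

Modulo-2 division of 10011101110 by 10011:
  pos 0: 10011 XOR 10011 = 00000
  pos 5: 10111 XOR 10011 = 00100
Remainder = 1000 (nonzero — an error is detected).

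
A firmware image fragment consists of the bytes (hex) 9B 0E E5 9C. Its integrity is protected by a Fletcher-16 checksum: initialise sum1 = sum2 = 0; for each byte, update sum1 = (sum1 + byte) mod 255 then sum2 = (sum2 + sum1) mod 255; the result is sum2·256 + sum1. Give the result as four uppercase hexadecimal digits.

Running sums (mod 255):
  after byte 0 (9B): sum1=155, sum2=155
  after byte 1 (0E): sum1=169, sum2=69
  after byte 2 (E5): sum1=143, sum2=212
  after byte 3 (9C): sum1=44, sum2=1
Checksum = sum2·256 + sum1 = 1·256 + 44 = 300 = 0x012C.

012C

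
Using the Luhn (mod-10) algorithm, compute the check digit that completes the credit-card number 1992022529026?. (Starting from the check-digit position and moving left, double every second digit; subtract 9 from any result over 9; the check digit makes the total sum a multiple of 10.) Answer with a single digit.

9

Partial digits right→left: 6 2 0 9 2 5 2 2 0 2 9 9 1
Double every second digit counting from the check-digit position (so the 1st, 3rd, 5th, ... of the partial from the right).
  doubled (with −9 where >9): 3 0 4 4 0 9 2 → sum 22
  kept as-is: 2 9 5 2 2 9 → sum 29
Total = 22 + 29 = 51.
Check digit = (10 − (51 mod 10)) mod 10 = 9.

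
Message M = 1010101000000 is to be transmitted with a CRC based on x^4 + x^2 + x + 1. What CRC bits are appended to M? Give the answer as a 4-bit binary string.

0011

Append 4 zeros: 10101010000000000. Divide by 10111 (XOR where the leading bit is 1):
  pos 0: 10101 XOR 10111 = 00010
  pos 3: 10010 XOR 10111 = 00101
  pos 5: 10100 XOR 10111 = 00011
  pos 8: 11000 XOR 10111 = 01111
  pos 9: 11110 XOR 10111 = 01001
  pos 10: 10010 XOR 10111 = 00101
  pos 12: 10100 XOR 10111 = 00011
Remainder (last 4 bits) = 0011. This is the CRC / FCS.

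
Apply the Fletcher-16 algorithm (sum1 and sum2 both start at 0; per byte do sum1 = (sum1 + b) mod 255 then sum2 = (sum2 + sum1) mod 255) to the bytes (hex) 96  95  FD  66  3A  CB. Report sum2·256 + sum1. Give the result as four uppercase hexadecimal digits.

Running sums (mod 255):
  after byte 0 (96): sum1=150, sum2=150
  after byte 1 (95): sum1=44, sum2=194
  after byte 2 (FD): sum1=42, sum2=236
  after byte 3 (66): sum1=144, sum2=125
  after byte 4 (3A): sum1=202, sum2=72
  after byte 5 (CB): sum1=150, sum2=222
Checksum = sum2·256 + sum1 = 222·256 + 150 = 56982 = 0xDE96.

DE96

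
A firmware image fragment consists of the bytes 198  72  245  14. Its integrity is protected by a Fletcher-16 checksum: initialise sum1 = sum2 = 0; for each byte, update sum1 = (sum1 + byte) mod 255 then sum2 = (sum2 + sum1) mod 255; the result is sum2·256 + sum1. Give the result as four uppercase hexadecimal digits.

ED13

Running sums (mod 255):
  after byte 0 (198): sum1=198, sum2=198
  after byte 1 (72): sum1=15, sum2=213
  after byte 2 (245): sum1=5, sum2=218
  after byte 3 (14): sum1=19, sum2=237
Checksum = sum2·256 + sum1 = 237·256 + 19 = 60691 = 0xED13.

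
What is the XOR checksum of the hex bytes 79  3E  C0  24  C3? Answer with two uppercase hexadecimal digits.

60

XOR the bytes together:
  start with 0x79
  0x79 ⊕ 0x3E = 0x47
  0x47 ⊕ 0xC0 = 0x87
  0x87 ⊕ 0x24 = 0xA3
  0xA3 ⊕ 0xC3 = 0x60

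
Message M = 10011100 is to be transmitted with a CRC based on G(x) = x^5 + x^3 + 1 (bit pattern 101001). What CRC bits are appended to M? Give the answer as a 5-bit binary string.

10100

Append 5 zeros: 1001110000000. Divide by 101001 (XOR where the leading bit is 1):
  pos 0: 100111 XOR 101001 = 001110
  pos 2: 111000 XOR 101001 = 010001
  pos 3: 100010 XOR 101001 = 001011
  pos 5: 101100 XOR 101001 = 000101
Remainder (last 5 bits) = 10100. This is the CRC / FCS.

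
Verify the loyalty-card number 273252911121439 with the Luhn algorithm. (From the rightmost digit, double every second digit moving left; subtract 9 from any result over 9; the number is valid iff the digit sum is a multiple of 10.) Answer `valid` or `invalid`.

From the right, keep odd positions and double even positions (subtract 9 from any doubled value over 9):
  doubled (positions 2,4,...): 6 2 2 2 4 4 5 → sum 25
  kept (positions 1,3,...): 9 4 2 1 9 5 3 2 → sum 35
Total = 60.
60 mod 10 = 0, so the number is valid.

valid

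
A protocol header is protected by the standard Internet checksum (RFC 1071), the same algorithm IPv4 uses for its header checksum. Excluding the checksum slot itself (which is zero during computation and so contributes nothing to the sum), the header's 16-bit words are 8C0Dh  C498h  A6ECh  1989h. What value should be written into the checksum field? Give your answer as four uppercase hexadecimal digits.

One's-complement addition (fold any carry out of bit 15 back into bit 0):
  0x8C0D + 0xC498 = 0x150A5 → wrap carry → 0x50A6
  0x50A6 + 0xA6EC = 0x0F792
  0xF792 + 0x1989 = 0x1111B → wrap carry → 0x111C
One's-complement sum = 0x111C.
Checksum = ~0x111C & 0xFFFF = 0xEEE3.

EEE3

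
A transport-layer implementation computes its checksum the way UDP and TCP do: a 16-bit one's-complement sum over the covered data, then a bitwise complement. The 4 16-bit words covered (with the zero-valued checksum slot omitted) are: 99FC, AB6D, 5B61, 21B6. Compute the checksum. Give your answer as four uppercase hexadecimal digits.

3D7E

One's-complement addition (fold any carry out of bit 15 back into bit 0):
  0x99FC + 0xAB6D = 0x14569 → wrap carry → 0x456A
  0x456A + 0x5B61 = 0x0A0CB
  0xA0CB + 0x21B6 = 0x0C281
One's-complement sum = 0xC281.
Checksum = ~0xC281 & 0xFFFF = 0x3D7E.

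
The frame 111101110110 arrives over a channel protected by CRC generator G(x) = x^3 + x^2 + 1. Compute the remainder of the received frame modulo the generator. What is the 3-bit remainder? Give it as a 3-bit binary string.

000

Modulo-2 division of 111101110110 by 1101:
  pos 0: 1111 XOR 1101 = 0010
  pos 2: 1001 XOR 1101 = 0100
  pos 3: 1001 XOR 1101 = 0100
  pos 4: 1001 XOR 1101 = 0100
  pos 5: 1000 XOR 1101 = 0101
  pos 6: 1011 XOR 1101 = 0110
  pos 7: 1101 XOR 1101 = 0000
Remainder = 000 (zero — the frame passes the CRC check).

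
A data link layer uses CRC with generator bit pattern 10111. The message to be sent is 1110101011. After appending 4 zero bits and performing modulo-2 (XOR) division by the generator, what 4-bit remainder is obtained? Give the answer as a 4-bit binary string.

1110

Append 4 zeros: 11101010110000. Divide by 10111 (XOR where the leading bit is 1):
  pos 0: 11101 XOR 10111 = 01010
  pos 1: 10100 XOR 10111 = 00011
  pos 4: 11101 XOR 10111 = 01010
  pos 5: 10101 XOR 10111 = 00010
  pos 8: 10000 XOR 10111 = 00111
Remainder (last 4 bits) = 1110. This is the CRC / FCS.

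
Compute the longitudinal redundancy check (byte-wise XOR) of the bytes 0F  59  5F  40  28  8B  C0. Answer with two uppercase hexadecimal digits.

XOR the bytes together:
  start with 0x0F
  0x0F ⊕ 0x59 = 0x56
  0x56 ⊕ 0x5F = 0x09
  0x09 ⊕ 0x40 = 0x49
  0x49 ⊕ 0x28 = 0x61
  0x61 ⊕ 0x8B = 0xEA
  0xEA ⊕ 0xC0 = 0x2A

2A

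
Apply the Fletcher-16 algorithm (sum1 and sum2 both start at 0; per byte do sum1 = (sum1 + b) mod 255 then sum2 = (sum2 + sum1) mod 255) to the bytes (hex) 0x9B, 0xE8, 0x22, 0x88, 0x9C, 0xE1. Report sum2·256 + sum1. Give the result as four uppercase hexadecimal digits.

Running sums (mod 255):
  after byte 0 (0x9B): sum1=155, sum2=155
  after byte 1 (0xE8): sum1=132, sum2=32
  after byte 2 (0x22): sum1=166, sum2=198
  after byte 3 (0x88): sum1=47, sum2=245
  after byte 4 (0x9C): sum1=203, sum2=193
  after byte 5 (0xE1): sum1=173, sum2=111
Checksum = sum2·256 + sum1 = 111·256 + 173 = 28589 = 0x6FAD.

6FAD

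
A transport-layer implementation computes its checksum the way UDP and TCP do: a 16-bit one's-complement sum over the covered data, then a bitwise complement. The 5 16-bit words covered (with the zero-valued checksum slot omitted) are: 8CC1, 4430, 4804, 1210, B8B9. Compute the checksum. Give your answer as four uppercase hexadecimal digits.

One's-complement addition (fold any carry out of bit 15 back into bit 0):
  0x8CC1 + 0x4430 = 0x0D0F1
  0xD0F1 + 0x4804 = 0x118F5 → wrap carry → 0x18F6
  0x18F6 + 0x1210 = 0x02B06
  0x2B06 + 0xB8B9 = 0x0E3BF
One's-complement sum = 0xE3BF.
Checksum = ~0xE3BF & 0xFFFF = 0x1C40.

1C40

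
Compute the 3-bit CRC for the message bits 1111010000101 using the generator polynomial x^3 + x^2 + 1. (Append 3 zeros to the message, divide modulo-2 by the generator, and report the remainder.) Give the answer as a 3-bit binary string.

101

Append 3 zeros: 1111010000101000. Divide by 1101 (XOR where the leading bit is 1):
  pos 0: 1111 XOR 1101 = 0010
  pos 2: 1001 XOR 1101 = 0100
  pos 3: 1000 XOR 1101 = 0101
  pos 4: 1010 XOR 1101 = 0111
  pos 5: 1110 XOR 1101 = 0011
  pos 7: 1101 XOR 1101 = 0000
  pos 12: 1000 XOR 1101 = 0101
Remainder (last 3 bits) = 101. This is the CRC / FCS.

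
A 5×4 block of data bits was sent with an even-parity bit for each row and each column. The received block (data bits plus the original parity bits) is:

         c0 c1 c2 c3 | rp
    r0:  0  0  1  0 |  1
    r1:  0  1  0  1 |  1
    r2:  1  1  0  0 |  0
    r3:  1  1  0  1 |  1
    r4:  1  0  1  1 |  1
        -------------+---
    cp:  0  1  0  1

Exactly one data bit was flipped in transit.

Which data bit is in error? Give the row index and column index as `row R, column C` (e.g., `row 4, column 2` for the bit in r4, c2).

row 1, column 0

Recompute each row's even parity and compare to rp:
  r0: data parity 1, sent rp 1 → ok
  r1: data parity 0, sent rp 1 → mismatch
  r2: data parity 0, sent rp 0 → ok
  r3: data parity 1, sent rp 1 → ok
  r4: data parity 1, sent rp 1 → ok
Recompute each column's even parity and compare to cp:
  c0: data parity 1, sent cp 0 → mismatch
  c1: data parity 1, sent cp 1 → ok
  c2: data parity 0, sent cp 0 → ok
  c3: data parity 1, sent cp 1 → ok
Exactly one row (r1) and one column (c0) fail → the flipped bit is at their intersection.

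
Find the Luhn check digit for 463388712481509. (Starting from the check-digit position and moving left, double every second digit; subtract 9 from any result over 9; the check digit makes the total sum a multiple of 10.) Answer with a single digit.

Partial digits right→left: 9 0 5 1 8 4 2 1 7 8 8 3 3 6 4
Double every second digit counting from the check-digit position (so the 1st, 3rd, 5th, ... of the partial from the right).
  doubled (with −9 where >9): 9 1 7 4 5 7 6 8 → sum 47
  kept as-is: 0 1 4 1 8 3 6 → sum 23
Total = 47 + 23 = 70.
Check digit = (10 − (70 mod 10)) mod 10 = 0.

0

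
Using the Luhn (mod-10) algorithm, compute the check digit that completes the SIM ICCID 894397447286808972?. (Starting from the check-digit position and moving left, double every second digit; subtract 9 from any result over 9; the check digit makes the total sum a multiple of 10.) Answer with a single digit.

Partial digits right→left: 2 7 9 8 0 8 6 8 2 7 4 4 7 9 3 4 9 8
Double every second digit counting from the check-digit position (so the 1st, 3rd, 5th, ... of the partial from the right).
  doubled (with −9 where >9): 4 9 0 3 4 8 5 6 9 → sum 48
  kept as-is: 7 8 8 8 7 4 9 4 8 → sum 63
Total = 48 + 63 = 111.
Check digit = (10 − (111 mod 10)) mod 10 = 9.

9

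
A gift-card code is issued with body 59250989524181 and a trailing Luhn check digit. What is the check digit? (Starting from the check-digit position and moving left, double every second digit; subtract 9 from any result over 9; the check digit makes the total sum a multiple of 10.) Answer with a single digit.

2

Partial digits right→left: 1 8 1 4 2 5 9 8 9 0 5 2 9 5
Double every second digit counting from the check-digit position (so the 1st, 3rd, 5th, ... of the partial from the right).
  doubled (with −9 where >9): 2 2 4 9 9 1 9 → sum 36
  kept as-is: 8 4 5 8 0 2 5 → sum 32
Total = 36 + 32 = 68.
Check digit = (10 − (68 mod 10)) mod 10 = 2.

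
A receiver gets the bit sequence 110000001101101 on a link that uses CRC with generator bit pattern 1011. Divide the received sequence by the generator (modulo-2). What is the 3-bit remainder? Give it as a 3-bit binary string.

000

Modulo-2 division of 110000001101101 by 1011:
  pos 0: 1100 XOR 1011 = 0111
  pos 1: 1110 XOR 1011 = 0101
  pos 2: 1010 XOR 1011 = 0001
  pos 5: 1001 XOR 1011 = 0010
  pos 7: 1010 XOR 1011 = 0001
  pos 10: 1110 XOR 1011 = 0101
  pos 11: 1011 XOR 1011 = 0000
Remainder = 000 (zero — the frame passes the CRC check).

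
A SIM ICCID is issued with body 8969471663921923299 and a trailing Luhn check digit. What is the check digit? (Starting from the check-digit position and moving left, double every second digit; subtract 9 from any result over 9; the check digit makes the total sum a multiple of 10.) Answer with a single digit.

Partial digits right→left: 9 9 2 3 2 9 1 2 9 3 6 6 1 7 4 9 6 9 8
Double every second digit counting from the check-digit position (so the 1st, 3rd, 5th, ... of the partial from the right).
  doubled (with −9 where >9): 9 4 4 2 9 3 2 8 3 7 → sum 51
  kept as-is: 9 3 9 2 3 6 7 9 9 → sum 57
Total = 51 + 57 = 108.
Check digit = (10 − (108 mod 10)) mod 10 = 2.

2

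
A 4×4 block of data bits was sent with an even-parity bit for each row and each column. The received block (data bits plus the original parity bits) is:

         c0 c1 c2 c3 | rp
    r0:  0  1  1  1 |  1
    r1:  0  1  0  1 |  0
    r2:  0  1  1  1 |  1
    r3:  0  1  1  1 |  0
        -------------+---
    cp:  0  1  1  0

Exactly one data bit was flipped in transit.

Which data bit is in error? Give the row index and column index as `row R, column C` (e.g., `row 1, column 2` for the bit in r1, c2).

Recompute each row's even parity and compare to rp:
  r0: data parity 1, sent rp 1 → ok
  r1: data parity 0, sent rp 0 → ok
  r2: data parity 1, sent rp 1 → ok
  r3: data parity 1, sent rp 0 → mismatch
Recompute each column's even parity and compare to cp:
  c0: data parity 0, sent cp 0 → ok
  c1: data parity 0, sent cp 1 → mismatch
  c2: data parity 1, sent cp 1 → ok
  c3: data parity 0, sent cp 0 → ok
Exactly one row (r3) and one column (c1) fail → the flipped bit is at their intersection.

row 3, column 1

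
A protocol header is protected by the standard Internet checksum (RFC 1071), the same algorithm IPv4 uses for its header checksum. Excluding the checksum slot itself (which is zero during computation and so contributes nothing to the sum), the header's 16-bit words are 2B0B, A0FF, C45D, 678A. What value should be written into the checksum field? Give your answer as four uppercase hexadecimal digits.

One's-complement addition (fold any carry out of bit 15 back into bit 0):
  0x2B0B + 0xA0FF = 0x0CC0A
  0xCC0A + 0xC45D = 0x19067 → wrap carry → 0x9068
  0x9068 + 0x678A = 0x0F7F2
One's-complement sum = 0xF7F2.
Checksum = ~0xF7F2 & 0xFFFF = 0x080D.

080D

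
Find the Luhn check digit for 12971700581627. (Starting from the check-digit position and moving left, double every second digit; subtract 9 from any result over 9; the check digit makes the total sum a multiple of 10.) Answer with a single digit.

2

Partial digits right→left: 7 2 6 1 8 5 0 0 7 1 7 9 2 1
Double every second digit counting from the check-digit position (so the 1st, 3rd, 5th, ... of the partial from the right).
  doubled (with −9 where >9): 5 3 7 0 5 5 4 → sum 29
  kept as-is: 2 1 5 0 1 9 1 → sum 19
Total = 29 + 19 = 48.
Check digit = (10 − (48 mod 10)) mod 10 = 2.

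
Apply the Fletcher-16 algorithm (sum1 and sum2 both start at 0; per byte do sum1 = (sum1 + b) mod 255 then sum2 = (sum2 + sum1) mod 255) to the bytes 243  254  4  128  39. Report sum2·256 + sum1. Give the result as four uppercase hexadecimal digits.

F39E

Running sums (mod 255):
  after byte 0 (243): sum1=243, sum2=243
  after byte 1 (254): sum1=242, sum2=230
  after byte 2 (4): sum1=246, sum2=221
  after byte 3 (128): sum1=119, sum2=85
  after byte 4 (39): sum1=158, sum2=243
Checksum = sum2·256 + sum1 = 243·256 + 158 = 62366 = 0xF39E.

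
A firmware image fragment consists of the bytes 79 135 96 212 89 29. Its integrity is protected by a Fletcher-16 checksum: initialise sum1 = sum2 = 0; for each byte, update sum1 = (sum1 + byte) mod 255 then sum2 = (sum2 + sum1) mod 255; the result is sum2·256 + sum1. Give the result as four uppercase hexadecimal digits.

5182

Running sums (mod 255):
  after byte 0 (79): sum1=79, sum2=79
  after byte 1 (135): sum1=214, sum2=38
  after byte 2 (96): sum1=55, sum2=93
  after byte 3 (212): sum1=12, sum2=105
  after byte 4 (89): sum1=101, sum2=206
  after byte 5 (29): sum1=130, sum2=81
Checksum = sum2·256 + sum1 = 81·256 + 130 = 20866 = 0x5182.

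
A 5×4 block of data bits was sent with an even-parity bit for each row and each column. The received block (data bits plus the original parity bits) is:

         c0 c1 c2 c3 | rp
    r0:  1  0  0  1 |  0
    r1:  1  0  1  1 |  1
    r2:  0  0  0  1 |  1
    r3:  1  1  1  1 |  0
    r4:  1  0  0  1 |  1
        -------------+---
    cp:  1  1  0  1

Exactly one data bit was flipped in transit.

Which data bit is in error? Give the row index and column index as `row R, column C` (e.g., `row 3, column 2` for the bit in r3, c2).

row 4, column 0

Recompute each row's even parity and compare to rp:
  r0: data parity 0, sent rp 0 → ok
  r1: data parity 1, sent rp 1 → ok
  r2: data parity 1, sent rp 1 → ok
  r3: data parity 0, sent rp 0 → ok
  r4: data parity 0, sent rp 1 → mismatch
Recompute each column's even parity and compare to cp:
  c0: data parity 0, sent cp 1 → mismatch
  c1: data parity 1, sent cp 1 → ok
  c2: data parity 0, sent cp 0 → ok
  c3: data parity 1, sent cp 1 → ok
Exactly one row (r4) and one column (c0) fail → the flipped bit is at their intersection.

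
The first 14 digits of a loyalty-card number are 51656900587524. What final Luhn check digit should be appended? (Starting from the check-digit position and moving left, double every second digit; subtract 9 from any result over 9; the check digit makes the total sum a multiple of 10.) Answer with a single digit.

1

Partial digits right→left: 4 2 5 7 8 5 0 0 9 6 5 6 1 5
Double every second digit counting from the check-digit position (so the 1st, 3rd, 5th, ... of the partial from the right).
  doubled (with −9 where >9): 8 1 7 0 9 1 2 → sum 28
  kept as-is: 2 7 5 0 6 6 5 → sum 31
Total = 28 + 31 = 59.
Check digit = (10 − (59 mod 10)) mod 10 = 1.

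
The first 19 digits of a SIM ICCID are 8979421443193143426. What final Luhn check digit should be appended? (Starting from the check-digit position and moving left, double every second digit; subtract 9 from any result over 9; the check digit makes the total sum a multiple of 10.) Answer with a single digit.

Partial digits right→left: 6 2 4 3 4 1 3 9 1 3 4 4 1 2 4 9 7 9 8
Double every second digit counting from the check-digit position (so the 1st, 3rd, 5th, ... of the partial from the right).
  doubled (with −9 where >9): 3 8 8 6 2 8 2 8 5 7 → sum 57
  kept as-is: 2 3 1 9 3 4 2 9 9 → sum 42
Total = 57 + 42 = 99.
Check digit = (10 − (99 mod 10)) mod 10 = 1.

1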